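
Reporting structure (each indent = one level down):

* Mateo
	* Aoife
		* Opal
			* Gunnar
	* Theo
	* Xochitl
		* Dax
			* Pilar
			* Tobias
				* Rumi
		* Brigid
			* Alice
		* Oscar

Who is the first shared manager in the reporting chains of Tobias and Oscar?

Tobias's chain of managers is Dax, Xochitl, Mateo. Oscar's chain of managers is Xochitl, Mateo. The first manager that appears in both chains is Xochitl.

Xochitl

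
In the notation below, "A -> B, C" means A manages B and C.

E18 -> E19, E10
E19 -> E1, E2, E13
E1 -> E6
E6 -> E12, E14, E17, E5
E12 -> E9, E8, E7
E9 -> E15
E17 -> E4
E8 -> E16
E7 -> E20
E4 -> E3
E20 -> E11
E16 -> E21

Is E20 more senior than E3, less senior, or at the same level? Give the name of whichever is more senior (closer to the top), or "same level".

same level

Both E20 and E3 are 6 levels below E18.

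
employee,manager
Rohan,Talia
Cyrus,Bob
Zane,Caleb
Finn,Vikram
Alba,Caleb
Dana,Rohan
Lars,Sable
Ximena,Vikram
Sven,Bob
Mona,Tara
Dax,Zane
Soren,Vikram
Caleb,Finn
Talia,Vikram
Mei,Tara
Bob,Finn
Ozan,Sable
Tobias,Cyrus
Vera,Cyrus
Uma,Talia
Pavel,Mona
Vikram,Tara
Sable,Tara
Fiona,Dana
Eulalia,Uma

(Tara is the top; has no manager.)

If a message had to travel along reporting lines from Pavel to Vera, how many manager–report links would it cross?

7

Pavel is 2 levels below Tara, and Vera is 5 levels below Tara (their lowest common manager). The shortest path runs up from Pavel to Tara and back down to Vera: 2 + 5 = 7 links.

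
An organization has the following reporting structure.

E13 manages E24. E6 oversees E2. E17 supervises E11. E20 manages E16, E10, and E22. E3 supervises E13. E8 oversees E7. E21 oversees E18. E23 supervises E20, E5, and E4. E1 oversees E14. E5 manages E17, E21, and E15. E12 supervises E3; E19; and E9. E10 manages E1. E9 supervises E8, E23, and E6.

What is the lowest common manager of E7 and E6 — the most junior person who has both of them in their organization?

E7's chain of managers is E8, E9, E12. E6's chain of managers is E9, E12. The first manager that appears in both chains is E9.

E9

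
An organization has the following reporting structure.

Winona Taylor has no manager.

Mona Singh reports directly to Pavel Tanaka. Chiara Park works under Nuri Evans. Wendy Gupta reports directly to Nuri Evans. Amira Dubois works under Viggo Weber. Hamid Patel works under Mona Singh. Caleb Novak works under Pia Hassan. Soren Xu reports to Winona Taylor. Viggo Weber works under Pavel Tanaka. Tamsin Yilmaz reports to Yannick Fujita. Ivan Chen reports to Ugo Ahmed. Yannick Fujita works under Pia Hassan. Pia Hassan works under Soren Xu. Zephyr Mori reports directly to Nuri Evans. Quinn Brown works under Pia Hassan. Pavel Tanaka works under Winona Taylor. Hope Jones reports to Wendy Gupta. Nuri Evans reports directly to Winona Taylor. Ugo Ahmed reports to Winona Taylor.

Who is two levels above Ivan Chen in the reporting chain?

Ivan Chen reports to Ugo Ahmed, and Ugo Ahmed reports to Winona Taylor. So Ivan Chen's skip-level manager is Winona Taylor.

Winona Taylor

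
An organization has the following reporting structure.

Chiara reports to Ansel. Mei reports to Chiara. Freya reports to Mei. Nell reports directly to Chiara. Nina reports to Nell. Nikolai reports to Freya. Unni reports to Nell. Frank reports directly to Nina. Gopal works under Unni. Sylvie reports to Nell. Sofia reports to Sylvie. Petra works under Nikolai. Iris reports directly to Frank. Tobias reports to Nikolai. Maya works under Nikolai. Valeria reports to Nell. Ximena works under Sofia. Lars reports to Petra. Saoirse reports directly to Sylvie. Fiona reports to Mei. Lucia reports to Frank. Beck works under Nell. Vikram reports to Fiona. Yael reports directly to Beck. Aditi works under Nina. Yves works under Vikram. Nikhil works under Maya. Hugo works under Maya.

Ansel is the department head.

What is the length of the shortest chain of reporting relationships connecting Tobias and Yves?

Tobias is 3 levels below Mei, and Yves is 3 levels below Mei (their lowest common manager). The shortest path runs up from Tobias to Mei and back down to Yves: 3 + 3 = 6 links.

6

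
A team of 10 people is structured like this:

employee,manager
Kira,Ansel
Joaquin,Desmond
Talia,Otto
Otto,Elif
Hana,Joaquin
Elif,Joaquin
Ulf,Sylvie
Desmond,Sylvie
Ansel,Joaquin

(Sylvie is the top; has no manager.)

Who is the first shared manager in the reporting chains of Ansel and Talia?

Ansel's chain of managers is Joaquin, Desmond, Sylvie. Talia's chain of managers is Otto, Elif, Joaquin, Desmond, Sylvie. The first manager that appears in both chains is Joaquin.

Joaquin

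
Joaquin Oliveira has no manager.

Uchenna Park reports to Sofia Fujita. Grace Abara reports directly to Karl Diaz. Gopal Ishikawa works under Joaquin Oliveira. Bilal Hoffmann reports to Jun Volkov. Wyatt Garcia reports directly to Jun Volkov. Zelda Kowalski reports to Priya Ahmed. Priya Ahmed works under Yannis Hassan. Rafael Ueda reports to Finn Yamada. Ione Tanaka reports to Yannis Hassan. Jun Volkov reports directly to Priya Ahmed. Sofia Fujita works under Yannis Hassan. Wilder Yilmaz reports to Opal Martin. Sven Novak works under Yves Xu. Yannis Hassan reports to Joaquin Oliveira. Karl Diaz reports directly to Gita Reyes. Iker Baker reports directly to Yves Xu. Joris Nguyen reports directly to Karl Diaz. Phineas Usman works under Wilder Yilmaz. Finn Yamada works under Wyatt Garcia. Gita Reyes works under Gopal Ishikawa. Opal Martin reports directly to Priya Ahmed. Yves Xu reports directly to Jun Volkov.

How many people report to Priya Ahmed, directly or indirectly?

12

Priya Ahmed directly manages Jun Volkov, Opal Martin, Zelda Kowalski. Under Jun Volkov: Wyatt Garcia, Finn Yamada, Rafael Ueda, Bilal Hoffmann, Yves Xu, Iker Baker, Sven Novak (7). Under Opal Martin: Wilder Yilmaz, Phineas Usman (2). Zelda Kowalski has no reports. So Priya Ahmed's organization is 3 direct reports plus everyone under them: 8 + 3 + 1 = 12.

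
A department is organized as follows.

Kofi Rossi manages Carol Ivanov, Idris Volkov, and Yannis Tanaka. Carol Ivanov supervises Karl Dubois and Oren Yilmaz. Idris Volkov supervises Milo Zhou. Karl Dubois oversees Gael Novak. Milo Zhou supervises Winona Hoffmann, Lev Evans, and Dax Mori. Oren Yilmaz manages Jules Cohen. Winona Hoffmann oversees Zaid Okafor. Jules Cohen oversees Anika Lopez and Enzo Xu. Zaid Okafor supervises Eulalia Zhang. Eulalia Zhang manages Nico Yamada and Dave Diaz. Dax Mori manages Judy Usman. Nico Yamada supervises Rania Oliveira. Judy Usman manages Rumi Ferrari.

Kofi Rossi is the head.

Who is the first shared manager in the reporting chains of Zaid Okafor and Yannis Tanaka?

Zaid Okafor's chain of managers is Winona Hoffmann, Milo Zhou, Idris Volkov, Kofi Rossi. Yannis Tanaka's chain of managers is Kofi Rossi. The first manager that appears in both chains is Kofi Rossi.

Kofi Rossi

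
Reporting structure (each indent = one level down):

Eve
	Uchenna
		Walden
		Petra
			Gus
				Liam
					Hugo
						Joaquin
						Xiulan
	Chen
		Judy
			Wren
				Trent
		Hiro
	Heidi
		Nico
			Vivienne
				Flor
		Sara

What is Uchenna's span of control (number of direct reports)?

Uchenna directly manages Walden, Petra. That is 2 direct reports.

2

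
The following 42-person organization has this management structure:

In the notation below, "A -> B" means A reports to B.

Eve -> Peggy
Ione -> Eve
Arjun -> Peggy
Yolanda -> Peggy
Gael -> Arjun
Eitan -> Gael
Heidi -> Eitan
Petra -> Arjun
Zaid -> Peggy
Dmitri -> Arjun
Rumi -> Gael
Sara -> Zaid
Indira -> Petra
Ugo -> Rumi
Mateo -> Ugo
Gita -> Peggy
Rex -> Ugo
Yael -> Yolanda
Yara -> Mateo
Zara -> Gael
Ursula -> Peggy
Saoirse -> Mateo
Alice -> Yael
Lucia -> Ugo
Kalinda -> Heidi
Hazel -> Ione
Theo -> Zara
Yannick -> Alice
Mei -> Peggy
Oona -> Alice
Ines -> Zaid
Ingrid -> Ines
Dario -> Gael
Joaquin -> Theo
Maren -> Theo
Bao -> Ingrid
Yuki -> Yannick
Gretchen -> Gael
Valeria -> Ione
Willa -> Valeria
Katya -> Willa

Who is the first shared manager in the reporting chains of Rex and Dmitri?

Arjun

Rex's chain of managers is Ugo, Rumi, Gael, Arjun, Peggy. Dmitri's chain of managers is Arjun, Peggy. The first manager that appears in both chains is Arjun.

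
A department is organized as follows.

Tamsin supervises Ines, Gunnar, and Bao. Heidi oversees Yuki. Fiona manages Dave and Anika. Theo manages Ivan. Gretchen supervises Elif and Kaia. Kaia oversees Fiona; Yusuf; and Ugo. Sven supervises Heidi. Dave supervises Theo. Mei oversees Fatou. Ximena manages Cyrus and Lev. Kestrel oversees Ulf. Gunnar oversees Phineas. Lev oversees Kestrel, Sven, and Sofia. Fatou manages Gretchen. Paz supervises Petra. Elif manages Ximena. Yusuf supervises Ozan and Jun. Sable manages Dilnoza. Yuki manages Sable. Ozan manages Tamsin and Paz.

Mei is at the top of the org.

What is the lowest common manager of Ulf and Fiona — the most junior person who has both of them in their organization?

Ulf's chain of managers is Kestrel, Lev, Ximena, Elif, Gretchen, Fatou, Mei. Fiona's chain of managers is Kaia, Gretchen, Fatou, Mei. The first manager that appears in both chains is Gretchen.

Gretchen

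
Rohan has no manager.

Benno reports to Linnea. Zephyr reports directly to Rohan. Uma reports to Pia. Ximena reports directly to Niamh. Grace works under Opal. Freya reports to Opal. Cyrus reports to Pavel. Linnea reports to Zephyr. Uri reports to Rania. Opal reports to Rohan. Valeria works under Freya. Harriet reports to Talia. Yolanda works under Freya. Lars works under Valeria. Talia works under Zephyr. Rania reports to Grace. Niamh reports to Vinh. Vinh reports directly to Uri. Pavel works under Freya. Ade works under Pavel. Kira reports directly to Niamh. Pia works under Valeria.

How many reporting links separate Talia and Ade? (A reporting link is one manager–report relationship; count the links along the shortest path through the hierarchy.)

Talia is 2 levels below Rohan, and Ade is 4 levels below Rohan (their lowest common manager). The shortest path runs up from Talia to Rohan and back down to Ade: 2 + 4 = 6 links.

6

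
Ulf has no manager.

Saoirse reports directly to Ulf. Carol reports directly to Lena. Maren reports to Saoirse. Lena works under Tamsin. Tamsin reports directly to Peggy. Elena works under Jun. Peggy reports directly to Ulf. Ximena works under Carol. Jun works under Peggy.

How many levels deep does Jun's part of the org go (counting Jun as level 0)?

The longest chain under Jun runs Jun → Elena, which is 1 level below Jun.

1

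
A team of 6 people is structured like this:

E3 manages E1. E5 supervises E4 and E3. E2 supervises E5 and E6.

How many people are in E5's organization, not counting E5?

E5 directly manages E4, E3. E4 has no reports. Under E3: E1 (1). So E5's organization is 2 direct reports plus everyone under them: 1 + 2 = 3.

3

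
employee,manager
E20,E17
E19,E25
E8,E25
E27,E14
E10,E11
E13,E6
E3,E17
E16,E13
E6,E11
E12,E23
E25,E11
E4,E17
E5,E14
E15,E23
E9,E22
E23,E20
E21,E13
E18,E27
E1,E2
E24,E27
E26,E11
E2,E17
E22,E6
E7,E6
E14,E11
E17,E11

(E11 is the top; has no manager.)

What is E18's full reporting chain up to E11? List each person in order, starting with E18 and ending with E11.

E18 -> E27 -> E14 -> E11

E18 reports to E27. E27 reports to E14. E14 reports to E11. E11 is at the top.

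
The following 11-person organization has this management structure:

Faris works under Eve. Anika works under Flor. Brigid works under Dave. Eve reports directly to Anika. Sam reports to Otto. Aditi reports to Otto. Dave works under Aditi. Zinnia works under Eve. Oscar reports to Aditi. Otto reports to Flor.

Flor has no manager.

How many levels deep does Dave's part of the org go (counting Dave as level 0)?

1

The longest chain under Dave runs Dave → Brigid, which is 1 level below Dave.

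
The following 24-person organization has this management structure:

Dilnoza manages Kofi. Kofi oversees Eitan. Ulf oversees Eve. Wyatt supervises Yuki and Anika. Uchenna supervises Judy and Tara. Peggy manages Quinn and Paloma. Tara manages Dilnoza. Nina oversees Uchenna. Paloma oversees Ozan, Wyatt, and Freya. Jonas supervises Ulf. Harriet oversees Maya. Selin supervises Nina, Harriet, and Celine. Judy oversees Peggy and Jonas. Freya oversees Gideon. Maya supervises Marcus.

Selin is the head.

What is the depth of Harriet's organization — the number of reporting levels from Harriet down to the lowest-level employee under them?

2

The longest chain under Harriet runs Harriet → Maya → Marcus, which is 2 levels below Harriet.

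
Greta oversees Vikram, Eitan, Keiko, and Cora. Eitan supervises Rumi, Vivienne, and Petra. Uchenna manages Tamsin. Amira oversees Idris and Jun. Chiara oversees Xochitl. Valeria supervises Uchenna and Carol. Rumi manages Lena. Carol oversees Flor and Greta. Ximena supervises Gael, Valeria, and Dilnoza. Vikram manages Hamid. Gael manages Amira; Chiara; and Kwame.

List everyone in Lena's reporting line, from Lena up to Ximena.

Lena reports to Rumi. Rumi reports to Eitan. Eitan reports to Greta. Greta reports to Carol. Carol reports to Valeria. Valeria reports to Ximena. Ximena is at the top.

Lena -> Rumi -> Eitan -> Greta -> Carol -> Valeria -> Ximena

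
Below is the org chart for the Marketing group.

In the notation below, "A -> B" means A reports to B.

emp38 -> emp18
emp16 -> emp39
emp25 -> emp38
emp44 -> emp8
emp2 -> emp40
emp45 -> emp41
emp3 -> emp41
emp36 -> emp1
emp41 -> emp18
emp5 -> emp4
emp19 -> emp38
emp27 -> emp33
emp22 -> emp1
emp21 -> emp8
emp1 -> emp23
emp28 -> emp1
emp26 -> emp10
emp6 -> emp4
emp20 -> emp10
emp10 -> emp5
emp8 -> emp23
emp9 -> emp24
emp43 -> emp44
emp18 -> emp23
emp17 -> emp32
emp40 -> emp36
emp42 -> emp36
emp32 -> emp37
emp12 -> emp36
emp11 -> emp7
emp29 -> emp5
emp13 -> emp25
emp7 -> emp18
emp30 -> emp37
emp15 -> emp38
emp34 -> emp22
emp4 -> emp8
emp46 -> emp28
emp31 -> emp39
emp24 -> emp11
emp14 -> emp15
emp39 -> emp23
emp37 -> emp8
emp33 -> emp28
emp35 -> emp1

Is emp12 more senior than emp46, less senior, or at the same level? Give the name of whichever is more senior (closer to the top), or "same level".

same level

Both emp12 and emp46 are 3 levels below emp23.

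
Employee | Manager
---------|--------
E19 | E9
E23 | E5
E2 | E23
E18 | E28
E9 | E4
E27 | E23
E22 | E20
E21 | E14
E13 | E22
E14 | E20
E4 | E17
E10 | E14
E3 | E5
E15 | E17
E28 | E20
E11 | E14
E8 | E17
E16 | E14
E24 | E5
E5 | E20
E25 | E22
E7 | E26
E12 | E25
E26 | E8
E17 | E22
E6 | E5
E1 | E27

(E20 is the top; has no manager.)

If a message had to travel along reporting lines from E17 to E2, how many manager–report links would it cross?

E17 is 2 levels below E20, and E2 is 3 levels below E20 (their lowest common manager). The shortest path runs up from E17 to E20 and back down to E2: 2 + 3 = 5 links.

5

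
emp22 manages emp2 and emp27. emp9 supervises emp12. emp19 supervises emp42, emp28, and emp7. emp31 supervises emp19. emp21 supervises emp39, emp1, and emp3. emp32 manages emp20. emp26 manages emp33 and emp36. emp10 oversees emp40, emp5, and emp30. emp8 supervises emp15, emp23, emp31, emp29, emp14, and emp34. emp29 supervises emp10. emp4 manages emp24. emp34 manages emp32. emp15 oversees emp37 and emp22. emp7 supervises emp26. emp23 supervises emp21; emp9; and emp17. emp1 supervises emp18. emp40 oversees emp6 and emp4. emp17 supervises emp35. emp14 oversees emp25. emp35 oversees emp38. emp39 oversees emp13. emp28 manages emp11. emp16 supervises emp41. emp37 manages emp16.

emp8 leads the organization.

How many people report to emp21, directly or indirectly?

emp21 directly manages emp39, emp1, emp3. Under emp39: emp13 (1). Under emp1: emp18 (1). emp3 has no reports. So emp21's organization is 3 direct reports plus everyone under them: 2 + 2 + 1 = 5.

5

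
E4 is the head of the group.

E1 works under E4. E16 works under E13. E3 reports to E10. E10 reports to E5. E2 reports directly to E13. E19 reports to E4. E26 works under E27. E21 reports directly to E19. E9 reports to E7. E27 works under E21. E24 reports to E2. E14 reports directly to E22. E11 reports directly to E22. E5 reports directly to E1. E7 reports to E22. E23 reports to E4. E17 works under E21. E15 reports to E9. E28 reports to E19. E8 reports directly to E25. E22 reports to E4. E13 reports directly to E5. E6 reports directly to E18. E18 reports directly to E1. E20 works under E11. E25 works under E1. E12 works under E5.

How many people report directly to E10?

E10 directly manages E3. That is 1 direct report.

1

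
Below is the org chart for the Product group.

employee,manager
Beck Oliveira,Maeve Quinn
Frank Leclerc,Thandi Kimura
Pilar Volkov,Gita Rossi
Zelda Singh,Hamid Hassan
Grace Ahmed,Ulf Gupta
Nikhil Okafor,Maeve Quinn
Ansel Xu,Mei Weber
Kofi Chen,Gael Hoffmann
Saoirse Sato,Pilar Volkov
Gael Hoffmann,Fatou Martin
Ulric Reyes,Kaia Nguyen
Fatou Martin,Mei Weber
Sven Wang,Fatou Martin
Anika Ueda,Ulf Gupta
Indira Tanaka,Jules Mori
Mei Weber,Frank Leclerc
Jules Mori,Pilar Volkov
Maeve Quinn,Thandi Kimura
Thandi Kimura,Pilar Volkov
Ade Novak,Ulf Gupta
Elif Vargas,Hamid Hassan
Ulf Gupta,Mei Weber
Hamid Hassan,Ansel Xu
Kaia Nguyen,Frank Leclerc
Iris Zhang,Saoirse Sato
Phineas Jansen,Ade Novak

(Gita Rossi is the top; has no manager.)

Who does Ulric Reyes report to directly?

Kaia Nguyen

Ulric Reyes reports directly to Kaia Nguyen.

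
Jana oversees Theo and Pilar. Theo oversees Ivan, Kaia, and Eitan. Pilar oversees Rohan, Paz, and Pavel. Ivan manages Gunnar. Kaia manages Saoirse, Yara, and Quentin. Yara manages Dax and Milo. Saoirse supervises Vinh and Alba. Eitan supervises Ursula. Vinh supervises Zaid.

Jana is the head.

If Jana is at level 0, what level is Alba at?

4

Chain from Alba up to Jana: Alba → Saoirse → Kaia → Theo → Jana. That is 4 steps up, so Alba is 4 levels below Jana.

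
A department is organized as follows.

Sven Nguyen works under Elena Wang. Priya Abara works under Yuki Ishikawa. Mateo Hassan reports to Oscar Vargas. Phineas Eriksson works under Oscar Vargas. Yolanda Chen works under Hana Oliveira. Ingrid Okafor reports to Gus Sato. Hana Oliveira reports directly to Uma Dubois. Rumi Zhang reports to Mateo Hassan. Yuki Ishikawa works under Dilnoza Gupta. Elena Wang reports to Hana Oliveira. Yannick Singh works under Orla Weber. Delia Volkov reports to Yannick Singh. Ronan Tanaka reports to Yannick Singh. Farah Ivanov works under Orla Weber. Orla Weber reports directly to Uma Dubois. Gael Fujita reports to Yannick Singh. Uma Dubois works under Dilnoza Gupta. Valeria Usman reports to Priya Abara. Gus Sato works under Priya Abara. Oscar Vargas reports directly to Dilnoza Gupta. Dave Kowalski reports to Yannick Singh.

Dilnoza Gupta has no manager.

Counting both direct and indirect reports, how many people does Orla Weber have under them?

6

Orla Weber directly manages Yannick Singh, Farah Ivanov. Under Yannick Singh: Delia Volkov, Gael Fujita, Ronan Tanaka, Dave Kowalski (4). Farah Ivanov has no reports. So Orla Weber's organization is 2 direct reports plus everyone under them: 5 + 1 = 6.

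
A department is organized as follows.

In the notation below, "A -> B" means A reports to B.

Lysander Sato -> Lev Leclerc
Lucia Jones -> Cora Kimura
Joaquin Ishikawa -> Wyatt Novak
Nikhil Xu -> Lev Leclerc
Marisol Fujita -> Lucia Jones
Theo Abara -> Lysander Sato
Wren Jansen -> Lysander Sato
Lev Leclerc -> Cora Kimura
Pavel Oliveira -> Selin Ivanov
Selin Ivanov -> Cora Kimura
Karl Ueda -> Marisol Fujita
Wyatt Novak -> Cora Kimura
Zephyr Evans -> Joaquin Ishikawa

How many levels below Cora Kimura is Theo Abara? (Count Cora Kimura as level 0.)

3

Chain from Theo Abara up to Cora Kimura: Theo Abara → Lysander Sato → Lev Leclerc → Cora Kimura. That is 3 steps up, so Theo Abara is 3 levels below Cora Kimura.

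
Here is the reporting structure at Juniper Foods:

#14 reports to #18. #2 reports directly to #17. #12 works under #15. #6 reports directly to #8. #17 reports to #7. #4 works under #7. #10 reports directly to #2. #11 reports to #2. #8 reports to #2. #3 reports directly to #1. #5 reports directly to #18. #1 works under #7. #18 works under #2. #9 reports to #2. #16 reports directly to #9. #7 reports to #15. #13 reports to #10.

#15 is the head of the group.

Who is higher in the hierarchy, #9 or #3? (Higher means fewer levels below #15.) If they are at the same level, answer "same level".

#3

#9 is 4 levels below #15; #3 is 3. #3 is higher.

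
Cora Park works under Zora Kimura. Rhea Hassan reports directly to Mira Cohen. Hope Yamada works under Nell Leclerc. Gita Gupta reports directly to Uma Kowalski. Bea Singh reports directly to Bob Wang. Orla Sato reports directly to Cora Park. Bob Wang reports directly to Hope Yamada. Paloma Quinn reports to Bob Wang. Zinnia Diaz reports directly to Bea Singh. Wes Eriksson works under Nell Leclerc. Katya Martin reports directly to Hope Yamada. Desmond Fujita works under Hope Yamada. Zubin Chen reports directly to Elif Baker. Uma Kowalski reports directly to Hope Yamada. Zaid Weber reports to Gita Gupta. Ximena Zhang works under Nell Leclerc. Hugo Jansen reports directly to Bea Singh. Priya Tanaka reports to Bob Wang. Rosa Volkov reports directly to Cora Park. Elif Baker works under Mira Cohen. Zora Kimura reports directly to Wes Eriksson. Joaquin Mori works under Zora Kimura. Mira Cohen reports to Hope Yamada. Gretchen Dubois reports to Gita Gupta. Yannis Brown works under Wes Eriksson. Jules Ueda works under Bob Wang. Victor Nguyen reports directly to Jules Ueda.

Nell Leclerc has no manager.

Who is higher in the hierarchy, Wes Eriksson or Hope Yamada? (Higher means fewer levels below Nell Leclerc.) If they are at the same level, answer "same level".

same level

Both Wes Eriksson and Hope Yamada are 1 level below Nell Leclerc.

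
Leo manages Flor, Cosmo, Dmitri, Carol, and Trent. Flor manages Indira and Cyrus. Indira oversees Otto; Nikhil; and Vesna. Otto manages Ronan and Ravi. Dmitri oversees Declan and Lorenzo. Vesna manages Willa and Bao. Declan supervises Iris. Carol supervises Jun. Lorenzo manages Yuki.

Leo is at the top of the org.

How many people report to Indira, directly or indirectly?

Indira directly manages Otto, Nikhil, Vesna. Under Otto: Ravi, Ronan (2). Nikhil has no reports. Under Vesna: Bao, Willa (2). So Indira's organization is 3 direct reports plus everyone under them: 3 + 1 + 3 = 7.

7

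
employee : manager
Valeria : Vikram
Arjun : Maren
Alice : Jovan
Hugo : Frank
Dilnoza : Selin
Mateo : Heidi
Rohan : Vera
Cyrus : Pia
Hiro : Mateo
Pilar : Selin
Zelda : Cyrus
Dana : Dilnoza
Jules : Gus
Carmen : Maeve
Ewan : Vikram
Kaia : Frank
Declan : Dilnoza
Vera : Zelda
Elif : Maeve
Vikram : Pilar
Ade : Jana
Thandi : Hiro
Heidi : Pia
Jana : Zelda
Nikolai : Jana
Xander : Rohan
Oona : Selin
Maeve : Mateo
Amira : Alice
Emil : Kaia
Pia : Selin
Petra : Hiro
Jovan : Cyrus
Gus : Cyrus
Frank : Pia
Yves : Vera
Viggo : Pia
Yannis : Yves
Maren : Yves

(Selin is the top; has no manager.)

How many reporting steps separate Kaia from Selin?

Chain from Kaia up to Selin: Kaia → Frank → Pia → Selin. That is 3 steps up, so Kaia is 3 levels below Selin.

3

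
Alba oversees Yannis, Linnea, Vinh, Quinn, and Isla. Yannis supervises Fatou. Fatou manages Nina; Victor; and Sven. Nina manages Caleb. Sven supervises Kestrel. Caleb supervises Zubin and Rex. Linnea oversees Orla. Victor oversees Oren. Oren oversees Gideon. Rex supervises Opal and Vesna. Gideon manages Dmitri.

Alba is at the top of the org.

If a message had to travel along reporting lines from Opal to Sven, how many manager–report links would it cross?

5

Opal is 4 levels below Fatou, and Sven is 1 level below Fatou (their lowest common manager). The shortest path runs up from Opal to Fatou and back down to Sven: 4 + 1 = 5 links.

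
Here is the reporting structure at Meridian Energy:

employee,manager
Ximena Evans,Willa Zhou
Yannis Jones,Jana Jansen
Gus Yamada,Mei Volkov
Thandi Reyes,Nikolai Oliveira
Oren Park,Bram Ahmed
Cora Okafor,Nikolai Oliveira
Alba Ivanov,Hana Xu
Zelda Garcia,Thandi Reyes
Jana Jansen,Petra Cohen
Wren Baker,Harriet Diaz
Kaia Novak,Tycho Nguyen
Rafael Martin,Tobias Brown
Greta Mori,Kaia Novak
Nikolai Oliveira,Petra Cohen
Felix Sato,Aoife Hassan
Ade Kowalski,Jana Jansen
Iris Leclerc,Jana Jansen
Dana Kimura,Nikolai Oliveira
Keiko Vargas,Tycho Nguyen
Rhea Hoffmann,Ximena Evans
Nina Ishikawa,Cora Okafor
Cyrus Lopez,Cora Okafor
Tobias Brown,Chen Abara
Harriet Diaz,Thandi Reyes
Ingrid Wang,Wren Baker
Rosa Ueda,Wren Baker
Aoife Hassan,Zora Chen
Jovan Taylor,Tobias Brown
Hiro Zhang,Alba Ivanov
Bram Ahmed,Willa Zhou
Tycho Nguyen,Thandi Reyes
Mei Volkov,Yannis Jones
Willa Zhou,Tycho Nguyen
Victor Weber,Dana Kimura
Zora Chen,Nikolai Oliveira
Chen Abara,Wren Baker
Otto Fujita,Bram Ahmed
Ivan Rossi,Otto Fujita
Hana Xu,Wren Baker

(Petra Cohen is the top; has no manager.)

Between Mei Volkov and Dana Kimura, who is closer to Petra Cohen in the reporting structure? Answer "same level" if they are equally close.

Dana Kimura

Mei Volkov is 3 levels below Petra Cohen; Dana Kimura is 2. Dana Kimura is higher.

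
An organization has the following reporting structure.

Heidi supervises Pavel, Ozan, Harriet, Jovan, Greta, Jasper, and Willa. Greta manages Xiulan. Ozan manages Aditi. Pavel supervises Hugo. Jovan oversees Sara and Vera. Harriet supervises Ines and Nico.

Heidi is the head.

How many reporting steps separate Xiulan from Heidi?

2

Chain from Xiulan up to Heidi: Xiulan → Greta → Heidi. That is 2 steps up, so Xiulan is 2 levels below Heidi.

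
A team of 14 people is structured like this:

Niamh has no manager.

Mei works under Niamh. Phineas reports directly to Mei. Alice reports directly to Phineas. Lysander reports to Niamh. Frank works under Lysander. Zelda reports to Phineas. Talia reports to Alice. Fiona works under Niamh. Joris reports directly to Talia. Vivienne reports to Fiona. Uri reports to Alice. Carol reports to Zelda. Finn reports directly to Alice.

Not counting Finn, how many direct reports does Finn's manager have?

Finn reports to Alice. Alice's other direct reports are Talia, Uri — 2 peers.

2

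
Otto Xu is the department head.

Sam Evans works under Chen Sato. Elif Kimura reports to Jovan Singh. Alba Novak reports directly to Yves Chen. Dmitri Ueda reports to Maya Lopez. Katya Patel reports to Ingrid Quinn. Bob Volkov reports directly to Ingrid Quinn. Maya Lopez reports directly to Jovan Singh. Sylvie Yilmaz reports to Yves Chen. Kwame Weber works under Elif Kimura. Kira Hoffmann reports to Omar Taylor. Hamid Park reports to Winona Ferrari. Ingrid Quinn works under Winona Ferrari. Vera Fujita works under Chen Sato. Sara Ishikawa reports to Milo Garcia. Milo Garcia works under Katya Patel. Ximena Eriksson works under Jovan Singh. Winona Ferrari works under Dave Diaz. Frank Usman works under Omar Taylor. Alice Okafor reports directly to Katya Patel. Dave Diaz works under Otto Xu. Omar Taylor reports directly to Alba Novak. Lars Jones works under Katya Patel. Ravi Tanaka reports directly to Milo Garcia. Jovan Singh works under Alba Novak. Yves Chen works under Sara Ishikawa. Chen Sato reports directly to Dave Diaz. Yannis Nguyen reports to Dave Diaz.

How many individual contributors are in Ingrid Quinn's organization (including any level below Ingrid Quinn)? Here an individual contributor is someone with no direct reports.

The people in Ingrid Quinn's organization with no one reporting to them are Bob Volkov, Alice Okafor, Lars Jones, Ravi Tanaka, Sylvie Yilmaz, Frank Usman, Kira Hoffmann, Dmitri Ueda, Ximena Eriksson, Kwame Weber. That is 10.

10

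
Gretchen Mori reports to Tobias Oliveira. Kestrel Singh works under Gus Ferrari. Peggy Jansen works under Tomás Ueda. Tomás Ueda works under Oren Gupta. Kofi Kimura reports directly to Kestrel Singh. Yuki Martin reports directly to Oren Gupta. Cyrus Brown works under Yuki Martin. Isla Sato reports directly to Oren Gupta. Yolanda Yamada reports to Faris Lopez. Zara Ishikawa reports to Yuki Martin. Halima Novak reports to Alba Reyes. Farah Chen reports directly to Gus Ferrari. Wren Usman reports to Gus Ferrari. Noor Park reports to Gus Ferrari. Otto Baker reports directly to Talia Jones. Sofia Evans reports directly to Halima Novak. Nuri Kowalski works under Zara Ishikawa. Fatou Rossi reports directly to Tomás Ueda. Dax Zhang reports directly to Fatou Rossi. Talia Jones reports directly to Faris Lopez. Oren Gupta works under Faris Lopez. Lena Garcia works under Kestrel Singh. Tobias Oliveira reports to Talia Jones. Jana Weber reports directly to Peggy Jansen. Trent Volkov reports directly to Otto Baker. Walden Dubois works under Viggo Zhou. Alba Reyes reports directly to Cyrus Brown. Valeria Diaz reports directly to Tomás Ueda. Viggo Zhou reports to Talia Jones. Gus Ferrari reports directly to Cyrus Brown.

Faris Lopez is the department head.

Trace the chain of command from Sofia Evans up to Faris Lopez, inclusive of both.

Sofia Evans reports to Halima Novak. Halima Novak reports to Alba Reyes. Alba Reyes reports to Cyrus Brown. Cyrus Brown reports to Yuki Martin. Yuki Martin reports to Oren Gupta. Oren Gupta reports to Faris Lopez. Faris Lopez is at the top.

Sofia Evans -> Halima Novak -> Alba Reyes -> Cyrus Brown -> Yuki Martin -> Oren Gupta -> Faris Lopez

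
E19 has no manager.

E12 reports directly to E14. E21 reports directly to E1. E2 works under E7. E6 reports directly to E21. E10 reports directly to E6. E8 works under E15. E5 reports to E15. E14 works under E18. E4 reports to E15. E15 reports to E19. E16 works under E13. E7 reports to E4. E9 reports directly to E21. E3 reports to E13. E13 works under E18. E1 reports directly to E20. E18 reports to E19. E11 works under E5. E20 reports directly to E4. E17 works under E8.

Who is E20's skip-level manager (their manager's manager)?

E20 reports to E4, and E4 reports to E15. So E20's skip-level manager is E15.

E15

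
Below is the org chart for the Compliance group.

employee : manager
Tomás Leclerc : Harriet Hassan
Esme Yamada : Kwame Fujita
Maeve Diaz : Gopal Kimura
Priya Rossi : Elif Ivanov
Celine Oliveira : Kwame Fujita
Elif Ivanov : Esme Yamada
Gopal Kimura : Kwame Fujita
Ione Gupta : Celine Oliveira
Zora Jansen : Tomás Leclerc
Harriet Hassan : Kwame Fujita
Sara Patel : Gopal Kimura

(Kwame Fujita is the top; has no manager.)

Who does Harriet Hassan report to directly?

Harriet Hassan reports directly to Kwame Fujita.

Kwame Fujita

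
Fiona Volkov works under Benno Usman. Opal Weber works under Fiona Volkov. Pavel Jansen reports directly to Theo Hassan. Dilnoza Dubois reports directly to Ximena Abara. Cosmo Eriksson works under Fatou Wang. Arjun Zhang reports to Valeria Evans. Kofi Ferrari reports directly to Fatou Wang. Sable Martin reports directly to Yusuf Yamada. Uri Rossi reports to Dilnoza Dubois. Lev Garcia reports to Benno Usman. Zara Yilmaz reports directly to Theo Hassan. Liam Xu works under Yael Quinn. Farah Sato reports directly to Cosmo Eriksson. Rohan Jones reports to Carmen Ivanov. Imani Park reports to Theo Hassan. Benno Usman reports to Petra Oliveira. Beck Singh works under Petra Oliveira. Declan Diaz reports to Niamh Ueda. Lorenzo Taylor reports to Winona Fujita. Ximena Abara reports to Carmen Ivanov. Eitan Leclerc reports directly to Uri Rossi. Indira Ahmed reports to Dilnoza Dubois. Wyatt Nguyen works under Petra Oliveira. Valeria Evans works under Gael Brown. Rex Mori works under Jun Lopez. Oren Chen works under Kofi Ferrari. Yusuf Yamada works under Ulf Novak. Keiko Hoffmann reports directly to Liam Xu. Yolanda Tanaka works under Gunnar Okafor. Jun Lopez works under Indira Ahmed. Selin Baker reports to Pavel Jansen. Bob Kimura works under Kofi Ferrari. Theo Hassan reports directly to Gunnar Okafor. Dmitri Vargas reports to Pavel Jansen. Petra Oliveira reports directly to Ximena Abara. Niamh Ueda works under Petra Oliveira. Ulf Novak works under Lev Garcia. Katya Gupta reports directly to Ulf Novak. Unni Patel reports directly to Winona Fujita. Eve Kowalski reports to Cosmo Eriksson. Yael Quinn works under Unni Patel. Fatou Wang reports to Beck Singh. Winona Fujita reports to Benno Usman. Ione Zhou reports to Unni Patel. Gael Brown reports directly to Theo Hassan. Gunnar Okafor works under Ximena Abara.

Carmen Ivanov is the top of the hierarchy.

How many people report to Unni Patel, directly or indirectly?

4

Unni Patel directly manages Yael Quinn, Ione Zhou. Under Yael Quinn: Liam Xu, Keiko Hoffmann (2). Ione Zhou has no reports. So Unni Patel's organization is 2 direct reports plus everyone under them: 3 + 1 = 4.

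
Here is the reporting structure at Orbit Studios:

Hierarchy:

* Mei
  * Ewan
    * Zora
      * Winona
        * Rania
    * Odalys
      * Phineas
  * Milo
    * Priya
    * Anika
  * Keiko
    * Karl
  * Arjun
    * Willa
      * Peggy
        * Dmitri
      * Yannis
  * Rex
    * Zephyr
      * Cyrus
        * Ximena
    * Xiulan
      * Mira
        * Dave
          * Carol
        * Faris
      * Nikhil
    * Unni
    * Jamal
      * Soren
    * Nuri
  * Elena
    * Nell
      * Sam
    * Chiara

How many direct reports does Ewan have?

2

Ewan directly manages Zora, Odalys. That is 2 direct reports.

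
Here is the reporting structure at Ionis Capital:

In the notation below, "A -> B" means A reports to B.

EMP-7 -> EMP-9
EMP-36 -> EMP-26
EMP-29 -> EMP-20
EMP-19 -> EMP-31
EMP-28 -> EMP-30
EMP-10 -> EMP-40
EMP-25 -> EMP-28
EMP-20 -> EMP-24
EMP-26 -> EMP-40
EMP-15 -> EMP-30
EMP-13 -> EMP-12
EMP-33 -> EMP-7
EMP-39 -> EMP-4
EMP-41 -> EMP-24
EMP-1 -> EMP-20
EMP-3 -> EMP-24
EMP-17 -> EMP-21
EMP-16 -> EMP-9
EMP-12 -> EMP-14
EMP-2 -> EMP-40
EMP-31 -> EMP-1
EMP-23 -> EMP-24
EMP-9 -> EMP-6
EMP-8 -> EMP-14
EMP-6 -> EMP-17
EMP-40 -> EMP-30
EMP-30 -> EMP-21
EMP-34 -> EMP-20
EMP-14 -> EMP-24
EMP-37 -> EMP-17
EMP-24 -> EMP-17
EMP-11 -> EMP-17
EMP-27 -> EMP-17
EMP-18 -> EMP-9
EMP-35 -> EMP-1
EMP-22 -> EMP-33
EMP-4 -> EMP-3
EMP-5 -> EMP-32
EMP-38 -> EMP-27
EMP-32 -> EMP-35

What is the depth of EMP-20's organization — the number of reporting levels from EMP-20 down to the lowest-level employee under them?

The longest chain under EMP-20 runs EMP-20 → EMP-1 → EMP-35 → EMP-32 → EMP-5, which is 4 levels below EMP-20.

4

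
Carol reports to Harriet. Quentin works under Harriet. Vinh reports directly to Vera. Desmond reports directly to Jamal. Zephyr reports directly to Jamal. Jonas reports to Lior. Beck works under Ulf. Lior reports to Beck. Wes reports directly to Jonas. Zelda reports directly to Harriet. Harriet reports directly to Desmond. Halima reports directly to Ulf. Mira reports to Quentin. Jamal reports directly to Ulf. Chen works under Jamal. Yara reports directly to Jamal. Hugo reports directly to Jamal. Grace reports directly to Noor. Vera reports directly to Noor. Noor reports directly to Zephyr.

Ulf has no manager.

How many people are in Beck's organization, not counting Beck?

3

Beck directly manages Lior. Under Lior: Jonas, Wes (2). That's 3 in total.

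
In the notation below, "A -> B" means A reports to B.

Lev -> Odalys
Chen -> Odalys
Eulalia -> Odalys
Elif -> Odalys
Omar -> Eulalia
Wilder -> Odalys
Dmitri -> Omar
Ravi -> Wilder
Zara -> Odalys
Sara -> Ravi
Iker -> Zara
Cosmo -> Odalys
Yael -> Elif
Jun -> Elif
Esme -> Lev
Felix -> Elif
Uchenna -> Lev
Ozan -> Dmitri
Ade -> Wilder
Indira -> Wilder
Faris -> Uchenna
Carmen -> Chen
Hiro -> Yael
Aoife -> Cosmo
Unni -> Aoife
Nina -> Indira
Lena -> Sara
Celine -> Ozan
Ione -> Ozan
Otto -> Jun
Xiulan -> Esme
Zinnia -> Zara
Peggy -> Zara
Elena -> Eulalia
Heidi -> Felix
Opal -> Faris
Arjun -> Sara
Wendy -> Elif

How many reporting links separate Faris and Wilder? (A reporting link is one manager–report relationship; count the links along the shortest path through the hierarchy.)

Faris is 3 levels below Odalys, and Wilder is 1 level below Odalys (their lowest common manager). The shortest path runs up from Faris to Odalys and back down to Wilder: 3 + 1 = 4 links.

4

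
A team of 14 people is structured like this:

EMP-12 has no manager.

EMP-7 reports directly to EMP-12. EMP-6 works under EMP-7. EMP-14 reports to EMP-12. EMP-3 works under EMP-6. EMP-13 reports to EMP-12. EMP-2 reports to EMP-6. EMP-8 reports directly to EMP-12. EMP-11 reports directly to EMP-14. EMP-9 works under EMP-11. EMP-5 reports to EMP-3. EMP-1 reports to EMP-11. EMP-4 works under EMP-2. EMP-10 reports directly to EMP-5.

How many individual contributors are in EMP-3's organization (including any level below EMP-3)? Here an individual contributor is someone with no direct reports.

The only person in EMP-3's organization with no one reporting to them is EMP-10. That is 1.

1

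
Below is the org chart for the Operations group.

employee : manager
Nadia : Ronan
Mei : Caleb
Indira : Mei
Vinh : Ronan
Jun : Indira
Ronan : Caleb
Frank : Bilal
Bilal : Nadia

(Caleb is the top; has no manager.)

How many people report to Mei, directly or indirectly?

Mei directly manages Indira. Under Indira: Jun (1). That's 2 in total.

2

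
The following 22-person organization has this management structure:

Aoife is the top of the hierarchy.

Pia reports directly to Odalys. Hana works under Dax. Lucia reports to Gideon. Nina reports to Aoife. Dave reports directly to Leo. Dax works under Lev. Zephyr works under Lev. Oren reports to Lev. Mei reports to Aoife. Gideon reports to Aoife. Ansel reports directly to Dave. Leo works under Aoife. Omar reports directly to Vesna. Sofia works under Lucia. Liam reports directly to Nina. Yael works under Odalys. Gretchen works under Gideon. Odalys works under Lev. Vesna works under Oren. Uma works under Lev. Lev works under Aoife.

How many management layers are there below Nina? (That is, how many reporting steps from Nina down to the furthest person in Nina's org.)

The longest chain under Nina runs Nina → Liam, which is 1 level below Nina.

1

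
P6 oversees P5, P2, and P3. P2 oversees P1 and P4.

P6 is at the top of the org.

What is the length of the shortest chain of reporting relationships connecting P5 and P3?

2

P5 is 1 level below P6, and P3 is 1 level below P6 (their lowest common manager). The shortest path runs up from P5 to P6 and back down to P3: 1 + 1 = 2 links.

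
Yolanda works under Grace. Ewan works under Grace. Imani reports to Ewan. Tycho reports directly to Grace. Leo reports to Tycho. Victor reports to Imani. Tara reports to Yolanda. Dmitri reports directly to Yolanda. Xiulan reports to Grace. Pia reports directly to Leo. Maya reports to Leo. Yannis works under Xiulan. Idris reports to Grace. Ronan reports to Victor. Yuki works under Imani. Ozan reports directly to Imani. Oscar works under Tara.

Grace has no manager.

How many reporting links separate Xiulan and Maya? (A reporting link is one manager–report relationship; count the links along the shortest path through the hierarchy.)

Xiulan is 1 level below Grace, and Maya is 3 levels below Grace (their lowest common manager). The shortest path runs up from Xiulan to Grace and back down to Maya: 1 + 3 = 4 links.

4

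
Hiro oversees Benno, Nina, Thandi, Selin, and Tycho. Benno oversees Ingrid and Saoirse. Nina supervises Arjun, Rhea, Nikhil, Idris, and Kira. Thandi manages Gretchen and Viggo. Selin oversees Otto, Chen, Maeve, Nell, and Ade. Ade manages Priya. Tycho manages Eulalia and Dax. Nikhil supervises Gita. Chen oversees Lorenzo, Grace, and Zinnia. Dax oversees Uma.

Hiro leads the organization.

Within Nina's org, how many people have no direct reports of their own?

The people in Nina's organization with no one reporting to them are Rhea, Arjun, Gita, Kira, Idris. That is 5.

5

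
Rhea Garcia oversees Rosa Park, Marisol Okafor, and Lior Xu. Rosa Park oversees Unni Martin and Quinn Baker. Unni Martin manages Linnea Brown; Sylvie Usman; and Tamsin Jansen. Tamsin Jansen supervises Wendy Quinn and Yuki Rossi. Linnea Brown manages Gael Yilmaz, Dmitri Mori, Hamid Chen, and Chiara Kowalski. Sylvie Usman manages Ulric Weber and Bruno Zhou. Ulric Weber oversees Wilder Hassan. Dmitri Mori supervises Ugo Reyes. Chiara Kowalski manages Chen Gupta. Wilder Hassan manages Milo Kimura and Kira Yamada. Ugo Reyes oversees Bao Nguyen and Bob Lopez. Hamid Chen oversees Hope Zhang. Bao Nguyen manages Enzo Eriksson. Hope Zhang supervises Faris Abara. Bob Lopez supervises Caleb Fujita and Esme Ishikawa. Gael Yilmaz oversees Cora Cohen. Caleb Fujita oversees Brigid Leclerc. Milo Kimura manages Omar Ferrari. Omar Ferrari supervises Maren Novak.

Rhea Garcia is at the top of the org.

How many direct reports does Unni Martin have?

3

Unni Martin directly manages Tamsin Jansen, Linnea Brown, Sylvie Usman. That is 3 direct reports.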